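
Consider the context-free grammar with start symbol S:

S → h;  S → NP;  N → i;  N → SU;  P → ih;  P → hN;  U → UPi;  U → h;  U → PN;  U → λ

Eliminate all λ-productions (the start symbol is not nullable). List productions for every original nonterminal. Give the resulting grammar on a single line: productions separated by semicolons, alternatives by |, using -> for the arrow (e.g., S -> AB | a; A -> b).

S -> h | NP; N -> S | i | SU; P -> hN | ih; U -> h | PN | Pi | UPi

Nullable set: {U}.
N -> SU: U nullable, giving S | SU.
Drop U -> λ.
U -> UPi: U nullable, giving Pi | UPi.
Unchanged (no nullable symbols): S -> NP; S -> h; N -> i; P -> hN; P -> ih; U -> PN; U -> h.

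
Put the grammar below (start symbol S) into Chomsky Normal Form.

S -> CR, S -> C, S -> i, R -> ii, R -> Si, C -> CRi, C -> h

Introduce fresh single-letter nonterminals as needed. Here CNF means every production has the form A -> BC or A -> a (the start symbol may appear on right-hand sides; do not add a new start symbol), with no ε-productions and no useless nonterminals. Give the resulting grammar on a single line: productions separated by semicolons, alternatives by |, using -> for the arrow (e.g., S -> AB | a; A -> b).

No ε-productions.
After unit-elimination: S -> h | i | CR | CRi; C -> h | CRi; R -> Si | ii.
TERM: introduce A -> i and substitute in every rule of length ≥2.
BIN: C -> CRA becomes C -> CB, B -> RA; S -> CRA becomes S -> CD, D -> RA.

S -> h | i | CD | CR; A -> i; B -> RA; C -> h | CB; D -> RA; R -> AA | SA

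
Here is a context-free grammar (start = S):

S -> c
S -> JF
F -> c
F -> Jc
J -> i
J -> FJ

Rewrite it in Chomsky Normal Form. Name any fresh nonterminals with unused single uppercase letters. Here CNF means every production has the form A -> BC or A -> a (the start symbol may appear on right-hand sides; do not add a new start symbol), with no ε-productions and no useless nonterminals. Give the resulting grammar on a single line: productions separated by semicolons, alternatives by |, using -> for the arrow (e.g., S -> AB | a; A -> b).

S -> c | JF; A -> c; F -> c | JA; J -> i | FJ

No ε-productions.
No unit productions to eliminate.
TERM: introduce A -> c and substitute in every rule of length ≥2.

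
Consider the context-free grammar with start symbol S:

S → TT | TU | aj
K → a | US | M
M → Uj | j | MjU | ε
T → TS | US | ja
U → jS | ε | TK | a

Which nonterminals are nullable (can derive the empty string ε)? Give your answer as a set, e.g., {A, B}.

{K, M, U}

Directly nullable (have an ε-rule): {M, U}.
K is nullable via K -> M (every symbol on the right is already known nullable).
Not nullable: S, T — each has a terminal in every rule's right-hand side or depends on a non-nullable symbol.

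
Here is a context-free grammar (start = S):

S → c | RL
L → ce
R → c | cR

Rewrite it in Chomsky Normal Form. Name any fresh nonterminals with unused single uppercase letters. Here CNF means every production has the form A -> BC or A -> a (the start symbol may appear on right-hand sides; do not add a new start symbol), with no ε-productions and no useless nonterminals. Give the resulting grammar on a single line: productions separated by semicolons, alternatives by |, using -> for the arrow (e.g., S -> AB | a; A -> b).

No ε-productions.
No unit productions to eliminate.
TERM: introduce A -> c, B -> e and substitute in every rule of length ≥2.

S -> c | RL; A -> c; B -> e; L -> AB; R -> c | AR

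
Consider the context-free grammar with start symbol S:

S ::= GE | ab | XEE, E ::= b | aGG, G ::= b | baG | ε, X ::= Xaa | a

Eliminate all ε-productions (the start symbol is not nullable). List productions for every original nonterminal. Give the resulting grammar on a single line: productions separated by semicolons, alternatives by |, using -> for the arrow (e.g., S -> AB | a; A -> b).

S -> E | GE | ab | XEE; E -> a | b | aG | aGG; G -> b | ba | baG; X -> a | Xaa

Nullable set: {G}.
S -> GE: G nullable, giving E | GE.
E -> aGG: G, G nullable, giving a | aG | aGG.
Drop G -> ε.
G -> baG: G nullable, giving ba | baG.
Unchanged (no nullable symbols): S -> XEE; S -> ab; E -> b; G -> b; X -> Xaa; X -> a.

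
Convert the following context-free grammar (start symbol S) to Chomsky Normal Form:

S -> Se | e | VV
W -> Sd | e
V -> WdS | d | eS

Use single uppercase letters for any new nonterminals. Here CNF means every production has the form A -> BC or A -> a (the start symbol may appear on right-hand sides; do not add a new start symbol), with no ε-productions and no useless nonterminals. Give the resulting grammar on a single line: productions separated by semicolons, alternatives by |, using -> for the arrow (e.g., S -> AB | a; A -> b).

S -> e | SA | VV; A -> e; B -> d; C -> BS; V -> d | AS | WC; W -> e | SB

No ε-productions.
No unit productions to eliminate.
TERM: introduce B -> d, A -> e and substitute in every rule of length ≥2.
BIN: V -> WBS becomes V -> WC, C -> BS.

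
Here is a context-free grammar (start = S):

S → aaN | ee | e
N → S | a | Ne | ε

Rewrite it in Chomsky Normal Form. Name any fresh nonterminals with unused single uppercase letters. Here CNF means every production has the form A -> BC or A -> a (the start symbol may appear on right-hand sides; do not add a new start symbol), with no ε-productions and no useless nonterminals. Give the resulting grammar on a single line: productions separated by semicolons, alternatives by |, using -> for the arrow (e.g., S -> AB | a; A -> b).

Nullable: {N}; after ε-elimination: S -> e | aa | ee | aaN; N -> S | a | e | Ne.
After unit-elimination: S -> e | aa | ee | aaN; N -> a | e | Ne | aa | ee | aaN.
TERM: introduce B -> a, A -> e and substitute in every rule of length ≥2.
BIN: N -> BBN becomes N -> BC, C -> BN; S -> BBN becomes S -> BD, D -> BN.

S -> e | AA | BB | BD; A -> e; B -> a; C -> BN; D -> BN; N -> a | e | AA | BB | BC | NA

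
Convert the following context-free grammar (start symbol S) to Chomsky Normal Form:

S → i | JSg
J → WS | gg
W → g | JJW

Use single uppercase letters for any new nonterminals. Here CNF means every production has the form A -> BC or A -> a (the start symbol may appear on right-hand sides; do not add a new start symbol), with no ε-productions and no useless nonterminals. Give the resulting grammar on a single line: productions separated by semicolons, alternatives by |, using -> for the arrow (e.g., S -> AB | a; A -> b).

S -> i | JB; A -> g; B -> SA; C -> JW; J -> AA | WS; W -> g | JC

No ε-productions.
No unit productions to eliminate.
TERM: introduce A -> g and substitute in every rule of length ≥2.
BIN: S -> JSA becomes S -> JB, B -> SA; W -> JJW becomes W -> JC, C -> JW.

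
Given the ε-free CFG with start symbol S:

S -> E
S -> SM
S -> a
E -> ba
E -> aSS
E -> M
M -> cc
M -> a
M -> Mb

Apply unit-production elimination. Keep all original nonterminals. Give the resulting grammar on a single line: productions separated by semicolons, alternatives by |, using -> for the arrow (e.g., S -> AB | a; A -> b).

S -> a | Mb | SM | ba | cc | aSS; E -> a | Mb | ba | cc | aSS; M -> a | Mb | cc

Unit productions: E->M, S->E.
Unit pairs (A ⇒* B via units): (E,M), (S,E), (S,M).
S: inherits non-unit rules of {E, M, S} → Mb | SM | a | aSS | ba | cc.
E: inherits non-unit rules of {E, M} → Mb | a | aSS | ba | cc.
M: inherits non-unit rules of {M} → Mb | a | cc.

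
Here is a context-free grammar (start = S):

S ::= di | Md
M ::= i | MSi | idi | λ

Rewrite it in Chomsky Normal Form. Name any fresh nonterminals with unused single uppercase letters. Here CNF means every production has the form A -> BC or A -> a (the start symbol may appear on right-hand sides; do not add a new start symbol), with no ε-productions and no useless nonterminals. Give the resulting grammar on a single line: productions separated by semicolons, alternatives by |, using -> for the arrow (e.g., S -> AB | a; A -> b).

S -> d | BA | MB; A -> i; B -> d; C -> BA; D -> SA; M -> i | AC | MD | SA

Nullable: {M}; after ε-elimination: S -> d | Md | di; M -> i | Si | MSi | idi.
No unit productions to eliminate.
TERM: introduce B -> d, A -> i and substitute in every rule of length ≥2.
BIN: M -> ABA becomes M -> AC, C -> BA; M -> MSA becomes M -> MD, D -> SA.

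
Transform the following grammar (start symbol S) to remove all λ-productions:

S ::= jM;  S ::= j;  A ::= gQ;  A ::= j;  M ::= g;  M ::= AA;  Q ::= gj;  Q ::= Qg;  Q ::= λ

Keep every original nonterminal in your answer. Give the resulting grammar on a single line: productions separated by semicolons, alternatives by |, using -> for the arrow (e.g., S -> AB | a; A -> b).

S -> j | jM; A -> g | j | gQ; M -> g | AA; Q -> g | Qg | gj

Nullable set: {Q}.
A -> gQ: Q nullable, giving g | gQ.
Drop Q -> λ.
Q -> Qg: Q nullable, giving Qg | g.
Unchanged (no nullable symbols): S -> j; S -> jM; A -> j; M -> AA; M -> g; Q -> gj.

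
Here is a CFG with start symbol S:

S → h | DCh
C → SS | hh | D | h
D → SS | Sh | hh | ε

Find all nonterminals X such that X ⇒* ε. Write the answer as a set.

Directly nullable (have an ε-rule): {D}.
C is nullable via C -> D (every symbol on the right is already known nullable).
Not nullable: S — each has a terminal in every rule's right-hand side or depends on a non-nullable symbol.

{C, D}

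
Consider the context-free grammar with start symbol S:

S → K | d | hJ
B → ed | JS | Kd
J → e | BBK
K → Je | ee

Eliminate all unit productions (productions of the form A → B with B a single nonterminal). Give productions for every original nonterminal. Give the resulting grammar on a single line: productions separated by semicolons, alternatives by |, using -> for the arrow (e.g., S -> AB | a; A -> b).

Unit productions: S->K.
Unit pairs (A ⇒* B via units): (S,K).
S: inherits non-unit rules of {K, S} → Je | d | ee | hJ.
B: inherits non-unit rules of {B} → JS | Kd | ed.
J: inherits non-unit rules of {J} → BBK | e.
K: inherits non-unit rules of {K} → Je | ee.

S -> d | Je | ee | hJ; B -> JS | Kd | ed; J -> e | BBK; K -> Je | ee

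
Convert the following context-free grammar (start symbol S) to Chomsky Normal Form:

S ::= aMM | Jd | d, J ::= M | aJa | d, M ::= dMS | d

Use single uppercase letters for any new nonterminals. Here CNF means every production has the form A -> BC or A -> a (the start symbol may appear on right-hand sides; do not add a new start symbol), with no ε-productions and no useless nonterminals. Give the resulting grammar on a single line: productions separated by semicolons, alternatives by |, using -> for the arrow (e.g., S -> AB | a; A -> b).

S -> d | AF | JB; A -> a; B -> d; C -> JA; D -> MS; E -> MS; F -> MM; J -> d | AC | BD; M -> d | BE

No ε-productions.
After unit-elimination: S -> d | Jd | aMM; J -> d | aJa | dMS; M -> d | dMS.
TERM: introduce A -> a, B -> d and substitute in every rule of length ≥2.
BIN: J -> AJA becomes J -> AC, C -> JA; J -> BMS becomes J -> BD, D -> MS; M -> BMS becomes M -> BE, E -> MS; S -> AMM becomes S -> AF, F -> MM.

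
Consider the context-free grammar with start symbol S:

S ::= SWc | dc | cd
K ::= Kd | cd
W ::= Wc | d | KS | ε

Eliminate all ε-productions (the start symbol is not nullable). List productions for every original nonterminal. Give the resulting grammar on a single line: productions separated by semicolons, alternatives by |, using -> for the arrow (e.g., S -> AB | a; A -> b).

Nullable set: {W}.
S -> SWc: W nullable, giving SWc | Sc.
Drop W -> ε.
W -> Wc: W nullable, giving Wc | c.
Unchanged (no nullable symbols): S -> cd; S -> dc; K -> Kd; K -> cd; W -> KS; W -> d.

S -> Sc | cd | dc | SWc; K -> Kd | cd; W -> c | d | KS | Wc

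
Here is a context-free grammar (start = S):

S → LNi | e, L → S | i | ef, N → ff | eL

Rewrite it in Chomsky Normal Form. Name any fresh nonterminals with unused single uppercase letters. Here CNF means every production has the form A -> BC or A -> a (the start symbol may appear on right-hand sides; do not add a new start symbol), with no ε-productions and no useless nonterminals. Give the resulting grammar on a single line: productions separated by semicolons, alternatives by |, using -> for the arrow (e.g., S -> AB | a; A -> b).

No ε-productions.
After unit-elimination: S -> e | LNi; L -> e | i | ef | LNi; N -> eL | ff.
TERM: introduce B -> e, C -> f, A -> i and substitute in every rule of length ≥2.
BIN: L -> LNA becomes L -> LD, D -> NA; S -> LNA becomes S -> LE, E -> NA.

S -> e | LE; A -> i; B -> e; C -> f; D -> NA; E -> NA; L -> e | i | BC | LD; N -> BL | CC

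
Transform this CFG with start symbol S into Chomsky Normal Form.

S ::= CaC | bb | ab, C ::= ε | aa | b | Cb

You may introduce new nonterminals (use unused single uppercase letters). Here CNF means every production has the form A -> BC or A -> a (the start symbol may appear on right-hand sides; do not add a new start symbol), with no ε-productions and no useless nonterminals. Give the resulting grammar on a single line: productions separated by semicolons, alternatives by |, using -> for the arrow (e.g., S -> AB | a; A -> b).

S -> a | AA | BA | BC | CB | CD; A -> b; B -> a; C -> b | BB | CA; D -> BC

Nullable: {C}; after ε-elimination: S -> a | Ca | aC | ab | bb | CaC; C -> b | Cb | aa.
No unit productions to eliminate.
TERM: introduce B -> a, A -> b and substitute in every rule of length ≥2.
BIN: S -> CBC becomes S -> CD, D -> BC.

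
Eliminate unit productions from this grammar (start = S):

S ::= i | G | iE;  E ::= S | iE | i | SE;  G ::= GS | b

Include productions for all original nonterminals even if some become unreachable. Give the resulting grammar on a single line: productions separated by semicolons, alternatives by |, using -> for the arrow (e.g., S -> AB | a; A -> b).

Unit productions: E->S, S->G.
Unit pairs (A ⇒* B via units): (E,G), (E,S), (S,G).
S: inherits non-unit rules of {G, S} → GS | b | i | iE.
E: inherits non-unit rules of {E, G, S} → GS | SE | b | i | iE.
G: inherits non-unit rules of {G} → GS | b.

S -> b | i | GS | iE; E -> b | i | GS | SE | iE; G -> b | GS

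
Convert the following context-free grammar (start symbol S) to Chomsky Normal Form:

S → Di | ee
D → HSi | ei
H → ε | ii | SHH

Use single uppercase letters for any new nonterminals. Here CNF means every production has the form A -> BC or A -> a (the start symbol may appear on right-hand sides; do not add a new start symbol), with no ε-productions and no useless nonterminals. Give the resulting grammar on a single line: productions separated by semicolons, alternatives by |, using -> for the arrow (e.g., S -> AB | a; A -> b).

S -> BB | DA; A -> i; B -> e; C -> SA; D -> BA | HC | SA; E -> HH; H -> AA | BB | DA | SE | SH

Nullable: {H}; after ε-elimination: S -> Di | ee; D -> Si | ei | HSi; H -> S | SH | ii | SHH.
After unit-elimination: S -> Di | ee; D -> Si | ei | HSi; H -> Di | SH | ee | ii | SHH.
TERM: introduce B -> e, A -> i and substitute in every rule of length ≥2.
BIN: D -> HSA becomes D -> HC, C -> SA; H -> SHH becomes H -> SE, E -> HH.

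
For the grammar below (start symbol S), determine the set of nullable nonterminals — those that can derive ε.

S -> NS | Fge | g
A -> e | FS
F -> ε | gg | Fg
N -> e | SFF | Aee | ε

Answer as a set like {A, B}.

{F, N}

Directly nullable (have an ε-rule): {F, N}.
Not nullable: A, S — each has a terminal in every rule's right-hand side or depends on a non-nullable symbol.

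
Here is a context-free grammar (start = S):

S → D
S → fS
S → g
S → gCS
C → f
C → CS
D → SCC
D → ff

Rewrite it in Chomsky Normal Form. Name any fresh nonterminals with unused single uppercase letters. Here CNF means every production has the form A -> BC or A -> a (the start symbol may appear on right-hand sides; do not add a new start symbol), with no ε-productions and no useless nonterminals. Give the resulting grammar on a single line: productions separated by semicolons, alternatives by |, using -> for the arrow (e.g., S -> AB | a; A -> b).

No ε-productions.
After unit-elimination: S -> g | fS | ff | SCC | gCS; C -> f | CS; D -> ff | SCC.
TERM: introduce A -> f, B -> g and substitute in every rule of length ≥2.
BIN: D -> SCC becomes D -> SE, E -> CC; S -> BCS becomes S -> BF, F -> CS; S -> SCC becomes S -> SG, G -> CC.
Drop unreachable/unproductive: D.

S -> g | AA | AS | BF | SG; A -> f; B -> g; C -> f | CS; F -> CS; G -> CC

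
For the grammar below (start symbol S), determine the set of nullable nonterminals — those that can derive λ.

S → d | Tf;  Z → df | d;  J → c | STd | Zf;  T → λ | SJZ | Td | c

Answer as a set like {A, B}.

Directly nullable (have an ε-rule): {T}.
Not nullable: J, S, Z — each has a terminal in every rule's right-hand side or depends on a non-nullable symbol.

{T}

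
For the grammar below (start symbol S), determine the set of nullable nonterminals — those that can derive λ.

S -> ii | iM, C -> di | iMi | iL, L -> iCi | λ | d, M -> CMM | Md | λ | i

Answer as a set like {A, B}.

Directly nullable (have an ε-rule): {L, M}.
Not nullable: C, S — each has a terminal in every rule's right-hand side or depends on a non-nullable symbol.

{L, M}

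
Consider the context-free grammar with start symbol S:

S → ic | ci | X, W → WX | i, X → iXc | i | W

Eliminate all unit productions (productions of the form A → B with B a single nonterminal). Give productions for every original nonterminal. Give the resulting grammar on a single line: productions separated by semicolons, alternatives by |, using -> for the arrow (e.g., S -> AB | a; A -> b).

S -> i | WX | ci | ic | iXc; W -> i | WX; X -> i | WX | iXc

Unit productions: S->X, X->W.
Unit pairs (A ⇒* B via units): (S,W), (S,X), (X,W).
S: inherits non-unit rules of {S, W, X} → WX | ci | i | iXc | ic.
W: inherits non-unit rules of {W} → WX | i.
X: inherits non-unit rules of {W, X} → WX | i | iXc.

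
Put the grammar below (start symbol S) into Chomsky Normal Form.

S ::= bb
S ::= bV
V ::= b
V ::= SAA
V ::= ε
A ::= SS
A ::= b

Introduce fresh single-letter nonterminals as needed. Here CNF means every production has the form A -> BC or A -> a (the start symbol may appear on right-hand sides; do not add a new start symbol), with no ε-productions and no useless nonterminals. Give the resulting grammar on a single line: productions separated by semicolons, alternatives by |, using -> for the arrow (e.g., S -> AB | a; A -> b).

S -> b | BB | BV; A -> b | SS; B -> b; C -> AA; V -> b | SC

Nullable: {V}; after ε-elimination: S -> b | bV | bb; A -> b | SS; V -> b | SAA.
No unit productions to eliminate.
TERM: introduce B -> b and substitute in every rule of length ≥2.
BIN: V -> SAA becomes V -> SC, C -> AA.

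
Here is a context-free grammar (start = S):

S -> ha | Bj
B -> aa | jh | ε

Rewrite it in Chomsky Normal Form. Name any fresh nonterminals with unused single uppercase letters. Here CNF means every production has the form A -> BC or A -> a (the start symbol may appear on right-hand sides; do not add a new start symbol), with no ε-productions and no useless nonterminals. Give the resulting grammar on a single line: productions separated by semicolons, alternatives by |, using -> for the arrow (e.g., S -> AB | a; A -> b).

Nullable: {B}; after ε-elimination: S -> j | Bj | ha; B -> aa | jh.
No unit productions to eliminate.
TERM: introduce A -> a, D -> h, C -> j and substitute in every rule of length ≥2.

S -> j | BC | DA; A -> a; B -> AA | CD; C -> j; D -> h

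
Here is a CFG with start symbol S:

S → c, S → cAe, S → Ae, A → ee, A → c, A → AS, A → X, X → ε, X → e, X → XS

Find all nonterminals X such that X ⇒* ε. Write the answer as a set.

Directly nullable (have an ε-rule): {X}.
A is nullable via A -> X (every symbol on the right is already known nullable).
Not nullable: S — each has a terminal in every rule's right-hand side or depends on a non-nullable symbol.

{A, X}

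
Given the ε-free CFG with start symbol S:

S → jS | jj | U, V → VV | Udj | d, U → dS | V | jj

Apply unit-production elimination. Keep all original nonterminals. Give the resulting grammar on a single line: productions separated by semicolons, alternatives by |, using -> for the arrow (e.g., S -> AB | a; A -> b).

S -> d | VV | dS | jS | jj | Udj; U -> d | VV | dS | jj | Udj; V -> d | VV | Udj

Unit productions: S->U, U->V.
Unit pairs (A ⇒* B via units): (S,U), (S,V), (U,V).
S: inherits non-unit rules of {S, U, V} → Udj | VV | d | dS | jS | jj.
U: inherits non-unit rules of {U, V} → Udj | VV | d | dS | jj.
V: inherits non-unit rules of {V} → Udj | VV | d.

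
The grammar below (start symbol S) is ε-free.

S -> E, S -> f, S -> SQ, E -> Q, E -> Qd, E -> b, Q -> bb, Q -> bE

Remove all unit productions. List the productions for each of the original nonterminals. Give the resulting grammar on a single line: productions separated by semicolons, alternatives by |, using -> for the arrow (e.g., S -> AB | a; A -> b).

Unit productions: E->Q, S->E.
Unit pairs (A ⇒* B via units): (E,Q), (S,E), (S,Q).
S: inherits non-unit rules of {E, Q, S} → Qd | SQ | b | bE | bb | f.
E: inherits non-unit rules of {E, Q} → Qd | b | bE | bb.
Q: inherits non-unit rules of {Q} → bE | bb.

S -> b | f | Qd | SQ | bE | bb; E -> b | Qd | bE | bb; Q -> bE | bb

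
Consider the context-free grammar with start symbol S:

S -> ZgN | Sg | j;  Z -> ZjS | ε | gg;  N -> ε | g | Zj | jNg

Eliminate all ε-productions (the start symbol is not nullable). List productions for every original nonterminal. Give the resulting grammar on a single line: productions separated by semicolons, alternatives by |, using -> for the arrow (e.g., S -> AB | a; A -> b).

S -> g | j | Sg | Zg | gN | ZgN; N -> g | j | Zj | jg | jNg; Z -> gg | jS | ZjS

Nullable set: {N, Z}.
S -> ZgN: Z, N nullable, giving Zg | ZgN | g | gN.
Drop N -> ε.
N -> Zj: Z nullable, giving Zj | j.
N -> jNg: N nullable, giving jNg | jg.
Drop Z -> ε.
Z -> ZjS: Z nullable, giving ZjS | jS.
Unchanged (no nullable symbols): S -> Sg; S -> j; N -> g; Z -> gg.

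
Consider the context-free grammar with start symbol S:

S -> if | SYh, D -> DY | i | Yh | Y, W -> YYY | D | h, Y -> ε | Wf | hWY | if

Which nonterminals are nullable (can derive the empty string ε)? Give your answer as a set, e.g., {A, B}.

{D, W, Y}

Directly nullable (have an ε-rule): {Y}.
D is nullable via D -> Y (every symbol on the right is already known nullable).
W is nullable via W -> D (every symbol on the right is already known nullable).
Not nullable: S — each has a terminal in every rule's right-hand side or depends on a non-nullable symbol.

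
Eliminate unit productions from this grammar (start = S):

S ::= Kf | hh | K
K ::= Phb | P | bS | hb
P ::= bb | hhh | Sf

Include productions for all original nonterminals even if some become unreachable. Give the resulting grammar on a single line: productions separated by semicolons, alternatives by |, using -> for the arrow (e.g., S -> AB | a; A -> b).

S -> Kf | Sf | bS | bb | hb | hh | Phb | hhh; K -> Sf | bS | bb | hb | Phb | hhh; P -> Sf | bb | hhh

Unit productions: K->P, S->K.
Unit pairs (A ⇒* B via units): (K,P), (S,K), (S,P).
S: inherits non-unit rules of {K, P, S} → Kf | Phb | Sf | bS | bb | hb | hh | hhh.
K: inherits non-unit rules of {K, P} → Phb | Sf | bS | bb | hb | hhh.
P: inherits non-unit rules of {P} → Sf | bb | hhh.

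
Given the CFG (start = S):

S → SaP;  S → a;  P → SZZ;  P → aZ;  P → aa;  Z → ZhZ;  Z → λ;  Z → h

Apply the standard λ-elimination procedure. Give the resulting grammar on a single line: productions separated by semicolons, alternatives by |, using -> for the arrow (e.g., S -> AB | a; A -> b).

Nullable set: {Z}.
P -> SZZ: Z, Z nullable, giving S | SZ | SZZ.
P -> aZ: Z nullable, giving a | aZ.
Drop Z -> λ.
Z -> ZhZ: Z, Z nullable, giving Zh | ZhZ | h | hZ.
Unchanged (no nullable symbols): S -> SaP; S -> a; P -> aa; Z -> h.

S -> a | SaP; P -> S | a | SZ | aZ | aa | SZZ; Z -> h | Zh | hZ | ZhZ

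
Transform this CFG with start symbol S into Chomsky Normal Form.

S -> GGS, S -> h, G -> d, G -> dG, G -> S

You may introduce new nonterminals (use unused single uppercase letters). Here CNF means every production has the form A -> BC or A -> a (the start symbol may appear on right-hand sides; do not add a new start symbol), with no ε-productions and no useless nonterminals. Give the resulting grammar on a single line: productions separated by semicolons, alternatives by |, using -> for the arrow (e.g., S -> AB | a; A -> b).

S -> h | GC; A -> d; B -> GS; C -> GS; G -> d | h | AG | GB

No ε-productions.
After unit-elimination: S -> h | GGS; G -> d | h | dG | GGS.
TERM: introduce A -> d and substitute in every rule of length ≥2.
BIN: G -> GGS becomes G -> GB, B -> GS; S -> GGS becomes S -> GC, C -> GS.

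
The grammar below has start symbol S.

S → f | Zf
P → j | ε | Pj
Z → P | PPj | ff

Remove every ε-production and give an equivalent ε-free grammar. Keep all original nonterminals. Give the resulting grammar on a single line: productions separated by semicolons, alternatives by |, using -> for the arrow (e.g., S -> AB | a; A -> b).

Nullable set: {P, Z}.
S -> Zf: Z nullable, giving Zf | f.
Drop P -> ε.
P -> Pj: P nullable, giving Pj | j.
Z -> P: P nullable, giving P.
Z -> PPj: P, P nullable, giving PPj | Pj | j.
Unchanged (no nullable symbols): S -> f; P -> j; Z -> ff.

S -> f | Zf; P -> j | Pj; Z -> P | j | Pj | ff | PPj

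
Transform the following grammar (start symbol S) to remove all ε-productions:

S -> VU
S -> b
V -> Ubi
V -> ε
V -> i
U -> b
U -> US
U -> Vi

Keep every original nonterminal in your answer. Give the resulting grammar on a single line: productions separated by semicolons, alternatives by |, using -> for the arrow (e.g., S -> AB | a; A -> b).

S -> U | b | VU; U -> b | i | US | Vi; V -> i | Ubi

Nullable set: {V}.
S -> VU: V nullable, giving U | VU.
U -> Vi: V nullable, giving Vi | i.
Drop V -> ε.
Unchanged (no nullable symbols): S -> b; U -> US; U -> b; V -> Ubi; V -> i.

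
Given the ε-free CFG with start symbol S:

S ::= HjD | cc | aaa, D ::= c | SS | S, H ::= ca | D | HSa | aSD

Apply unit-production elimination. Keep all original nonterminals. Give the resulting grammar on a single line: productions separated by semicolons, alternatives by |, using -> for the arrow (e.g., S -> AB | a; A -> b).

S -> cc | HjD | aaa; D -> c | SS | cc | HjD | aaa; H -> c | SS | ca | cc | HSa | HjD | aSD | aaa

Unit productions: D->S, H->D.
Unit pairs (A ⇒* B via units): (D,S), (H,D), (H,S).
S: inherits non-unit rules of {S} → HjD | aaa | cc.
D: inherits non-unit rules of {D, S} → HjD | SS | aaa | c | cc.
H: inherits non-unit rules of {D, H, S} → HSa | HjD | SS | aSD | aaa | c | ca | cc.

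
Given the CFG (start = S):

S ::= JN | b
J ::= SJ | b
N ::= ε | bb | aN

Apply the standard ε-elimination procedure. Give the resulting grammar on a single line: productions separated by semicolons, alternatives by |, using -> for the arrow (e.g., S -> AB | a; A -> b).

Nullable set: {N}.
S -> JN: N nullable, giving J | JN.
Drop N -> ε.
N -> aN: N nullable, giving a | aN.
Unchanged (no nullable symbols): S -> b; J -> SJ; J -> b; N -> bb.

S -> J | b | JN; J -> b | SJ; N -> a | aN | bb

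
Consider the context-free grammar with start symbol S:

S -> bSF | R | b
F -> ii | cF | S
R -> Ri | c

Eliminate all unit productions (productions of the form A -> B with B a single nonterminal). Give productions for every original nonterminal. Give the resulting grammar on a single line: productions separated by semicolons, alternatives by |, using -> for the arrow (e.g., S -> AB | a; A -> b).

Unit productions: F->S, S->R.
Unit pairs (A ⇒* B via units): (F,R), (F,S), (S,R).
S: inherits non-unit rules of {R, S} → Ri | b | bSF | c.
F: inherits non-unit rules of {F, R, S} → Ri | b | bSF | c | cF | ii.
R: inherits non-unit rules of {R} → Ri | c.

S -> b | c | Ri | bSF; F -> b | c | Ri | cF | ii | bSF; R -> c | Ri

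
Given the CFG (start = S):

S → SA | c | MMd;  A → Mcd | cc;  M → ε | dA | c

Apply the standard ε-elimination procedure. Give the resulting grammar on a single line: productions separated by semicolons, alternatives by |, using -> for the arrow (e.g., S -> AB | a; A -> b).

Nullable set: {M}.
S -> MMd: M, M nullable, giving MMd | Md | d.
A -> Mcd: M nullable, giving Mcd | cd.
Drop M -> ε.
Unchanged (no nullable symbols): S -> SA; S -> c; A -> cc; M -> c; M -> dA.

S -> c | d | Md | SA | MMd; A -> cc | cd | Mcd; M -> c | dA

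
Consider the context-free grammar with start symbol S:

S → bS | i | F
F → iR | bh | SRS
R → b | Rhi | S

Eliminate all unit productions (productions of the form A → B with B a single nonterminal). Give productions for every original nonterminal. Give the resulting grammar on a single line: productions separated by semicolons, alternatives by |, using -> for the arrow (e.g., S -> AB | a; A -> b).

S -> i | bS | bh | iR | SRS; F -> bh | iR | SRS; R -> b | i | bS | bh | iR | Rhi | SRS

Unit productions: R->S, S->F.
Unit pairs (A ⇒* B via units): (R,F), (R,S), (S,F).
S: inherits non-unit rules of {F, S} → SRS | bS | bh | i | iR.
F: inherits non-unit rules of {F} → SRS | bh | iR.
R: inherits non-unit rules of {F, R, S} → Rhi | SRS | b | bS | bh | i | iR.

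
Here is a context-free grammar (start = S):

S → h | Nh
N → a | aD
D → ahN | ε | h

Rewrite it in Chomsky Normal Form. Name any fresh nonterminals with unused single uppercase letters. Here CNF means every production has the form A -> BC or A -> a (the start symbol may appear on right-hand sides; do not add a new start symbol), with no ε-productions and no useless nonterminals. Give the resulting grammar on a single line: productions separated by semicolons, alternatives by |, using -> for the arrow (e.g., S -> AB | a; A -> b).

Nullable: {D}; after ε-elimination: S -> h | Nh; D -> h | ahN; N -> a | aD.
No unit productions to eliminate.
TERM: introduce A -> a, B -> h and substitute in every rule of length ≥2.
BIN: D -> ABN becomes D -> AC, C -> BN.

S -> h | NB; A -> a; B -> h; C -> BN; D -> h | AC; N -> a | AD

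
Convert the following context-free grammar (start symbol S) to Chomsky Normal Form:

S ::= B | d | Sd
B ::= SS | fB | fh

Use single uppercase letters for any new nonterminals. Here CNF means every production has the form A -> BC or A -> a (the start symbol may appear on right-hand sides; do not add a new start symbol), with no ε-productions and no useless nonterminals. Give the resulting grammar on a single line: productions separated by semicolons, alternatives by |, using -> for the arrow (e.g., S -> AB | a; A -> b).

No ε-productions.
After unit-elimination: S -> d | SS | Sd | fB | fh; B -> SS | fB | fh.
TERM: introduce D -> d, A -> f, C -> h and substitute in every rule of length ≥2.

S -> d | AB | AC | SD | SS; A -> f; B -> AB | AC | SS; C -> h; D -> d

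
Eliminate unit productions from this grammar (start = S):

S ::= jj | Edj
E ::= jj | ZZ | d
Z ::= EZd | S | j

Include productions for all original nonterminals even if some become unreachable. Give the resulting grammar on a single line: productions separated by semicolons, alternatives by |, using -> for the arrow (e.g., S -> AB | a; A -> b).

Unit productions: Z->S.
Unit pairs (A ⇒* B via units): (Z,S).
S: inherits non-unit rules of {S} → Edj | jj.
E: inherits non-unit rules of {E} → ZZ | d | jj.
Z: inherits non-unit rules of {S, Z} → EZd | Edj | j | jj.

S -> jj | Edj; E -> d | ZZ | jj; Z -> j | jj | EZd | Edj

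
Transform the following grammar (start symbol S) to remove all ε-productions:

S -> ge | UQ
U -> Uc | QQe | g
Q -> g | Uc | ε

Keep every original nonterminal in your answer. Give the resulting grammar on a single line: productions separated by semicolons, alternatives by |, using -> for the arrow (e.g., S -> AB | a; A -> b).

Nullable set: {Q}.
S -> UQ: Q nullable, giving U | UQ.
Drop Q -> ε.
U -> QQe: Q, Q nullable, giving QQe | Qe | e.
Unchanged (no nullable symbols): S -> ge; Q -> Uc; Q -> g; U -> Uc; U -> g.

S -> U | UQ | ge; Q -> g | Uc; U -> e | g | Qe | Uc | QQe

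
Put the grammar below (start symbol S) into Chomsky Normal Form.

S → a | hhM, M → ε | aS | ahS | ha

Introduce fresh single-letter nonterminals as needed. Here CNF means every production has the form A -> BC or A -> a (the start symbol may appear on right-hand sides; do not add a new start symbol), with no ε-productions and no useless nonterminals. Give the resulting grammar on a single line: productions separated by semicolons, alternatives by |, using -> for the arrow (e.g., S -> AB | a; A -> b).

S -> a | BB | BD; A -> a; B -> h; C -> BS; D -> BM; M -> AC | AS | BA

Nullable: {M}; after ε-elimination: S -> a | hh | hhM; M -> aS | ha | ahS.
No unit productions to eliminate.
TERM: introduce A -> a, B -> h and substitute in every rule of length ≥2.
BIN: M -> ABS becomes M -> AC, C -> BS; S -> BBM becomes S -> BD, D -> BM.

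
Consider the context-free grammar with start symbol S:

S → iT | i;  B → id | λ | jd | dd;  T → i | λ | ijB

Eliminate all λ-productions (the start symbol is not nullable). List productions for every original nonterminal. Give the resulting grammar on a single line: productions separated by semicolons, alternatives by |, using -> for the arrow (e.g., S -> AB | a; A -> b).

S -> i | iT; B -> dd | id | jd; T -> i | ij | ijB

Nullable set: {B, T}.
S -> iT: T nullable, giving i | iT.
Drop B -> λ.
Drop T -> λ.
T -> ijB: B nullable, giving ij | ijB.
Unchanged (no nullable symbols): S -> i; B -> dd; B -> id; B -> jd; T -> i.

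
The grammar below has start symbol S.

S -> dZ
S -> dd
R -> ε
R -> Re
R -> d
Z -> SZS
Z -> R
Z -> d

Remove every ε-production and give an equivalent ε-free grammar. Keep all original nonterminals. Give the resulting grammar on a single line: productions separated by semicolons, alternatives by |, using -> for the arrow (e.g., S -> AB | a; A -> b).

Nullable set: {R, Z}.
S -> dZ: Z nullable, giving d | dZ.
Drop R -> ε.
R -> Re: R nullable, giving Re | e.
Z -> R: R nullable, giving R.
Z -> SZS: Z nullable, giving SS | SZS.
Unchanged (no nullable symbols): S -> dd; R -> d; Z -> d.

S -> d | dZ | dd; R -> d | e | Re; Z -> R | d | SS | SZS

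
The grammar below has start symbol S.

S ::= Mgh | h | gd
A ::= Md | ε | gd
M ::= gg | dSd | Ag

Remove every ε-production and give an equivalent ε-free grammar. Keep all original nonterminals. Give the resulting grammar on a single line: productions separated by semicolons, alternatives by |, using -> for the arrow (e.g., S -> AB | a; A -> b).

Nullable set: {A}.
Drop A -> ε.
M -> Ag: A nullable, giving Ag | g.
Unchanged (no nullable symbols): S -> Mgh; S -> gd; S -> h; A -> Md; A -> gd; M -> dSd; M -> gg.

S -> h | gd | Mgh; A -> Md | gd; M -> g | Ag | gg | dSd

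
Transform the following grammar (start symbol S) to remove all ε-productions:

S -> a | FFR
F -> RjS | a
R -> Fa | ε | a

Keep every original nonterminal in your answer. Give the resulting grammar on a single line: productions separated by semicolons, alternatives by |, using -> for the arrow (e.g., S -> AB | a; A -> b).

Nullable set: {R}.
S -> FFR: R nullable, giving FF | FFR.
F -> RjS: R nullable, giving RjS | jS.
Drop R -> ε.
Unchanged (no nullable symbols): S -> a; F -> a; R -> Fa; R -> a.

S -> a | FF | FFR; F -> a | jS | RjS; R -> a | Fa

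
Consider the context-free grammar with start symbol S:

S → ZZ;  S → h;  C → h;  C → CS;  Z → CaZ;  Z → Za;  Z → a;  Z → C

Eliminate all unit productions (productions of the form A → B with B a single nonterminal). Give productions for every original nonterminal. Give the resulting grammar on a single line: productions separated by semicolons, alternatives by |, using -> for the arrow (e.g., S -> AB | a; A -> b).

Unit productions: Z->C.
Unit pairs (A ⇒* B via units): (Z,C).
S: inherits non-unit rules of {S} → ZZ | h.
C: inherits non-unit rules of {C} → CS | h.
Z: inherits non-unit rules of {C, Z} → CS | CaZ | Za | a | h.

S -> h | ZZ; C -> h | CS; Z -> a | h | CS | Za | CaZ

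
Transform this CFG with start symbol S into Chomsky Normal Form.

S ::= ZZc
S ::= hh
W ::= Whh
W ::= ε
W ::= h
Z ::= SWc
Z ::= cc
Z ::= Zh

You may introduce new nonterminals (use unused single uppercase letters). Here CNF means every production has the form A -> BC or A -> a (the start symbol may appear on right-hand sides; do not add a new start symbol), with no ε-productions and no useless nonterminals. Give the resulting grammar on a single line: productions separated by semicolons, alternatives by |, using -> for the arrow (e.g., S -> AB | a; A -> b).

S -> BB | ZC; A -> c; B -> h; C -> ZA; D -> BB; E -> WA; W -> h | BB | WD; Z -> AA | SA | SE | ZB

Nullable: {W}; after ε-elimination: S -> hh | ZZc; W -> h | hh | Whh; Z -> Sc | Zh | cc | SWc.
No unit productions to eliminate.
TERM: introduce A -> c, B -> h and substitute in every rule of length ≥2.
BIN: S -> ZZA becomes S -> ZC, C -> ZA; W -> WBB becomes W -> WD, D -> BB; Z -> SWA becomes Z -> SE, E -> WA.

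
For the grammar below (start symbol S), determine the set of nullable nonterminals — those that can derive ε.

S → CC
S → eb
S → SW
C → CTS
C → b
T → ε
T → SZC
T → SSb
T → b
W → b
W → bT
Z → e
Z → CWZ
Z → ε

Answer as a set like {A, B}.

{T, Z}

Directly nullable (have an ε-rule): {T, Z}.
Not nullable: C, S, W — each has a terminal in every rule's right-hand side or depends on a non-nullable symbol.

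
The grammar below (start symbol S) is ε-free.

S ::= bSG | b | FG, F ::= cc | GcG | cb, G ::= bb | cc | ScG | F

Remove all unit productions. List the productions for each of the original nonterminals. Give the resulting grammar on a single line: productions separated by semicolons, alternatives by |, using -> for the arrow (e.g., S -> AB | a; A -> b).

Unit productions: G->F.
Unit pairs (A ⇒* B via units): (G,F).
S: inherits non-unit rules of {S} → FG | b | bSG.
F: inherits non-unit rules of {F} → GcG | cb | cc.
G: inherits non-unit rules of {F, G} → GcG | ScG | bb | cb | cc.

S -> b | FG | bSG; F -> cb | cc | GcG; G -> bb | cb | cc | GcG | ScG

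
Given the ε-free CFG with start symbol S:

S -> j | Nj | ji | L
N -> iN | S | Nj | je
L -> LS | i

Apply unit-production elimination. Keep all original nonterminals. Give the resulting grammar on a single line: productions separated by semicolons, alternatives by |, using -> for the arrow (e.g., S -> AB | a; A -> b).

Unit productions: N->S, S->L.
Unit pairs (A ⇒* B via units): (N,L), (N,S), (S,L).
S: inherits non-unit rules of {L, S} → LS | Nj | i | j | ji.
L: inherits non-unit rules of {L} → LS | i.
N: inherits non-unit rules of {L, N, S} → LS | Nj | i | iN | j | je | ji.

S -> i | j | LS | Nj | ji; L -> i | LS; N -> i | j | LS | Nj | iN | je | ji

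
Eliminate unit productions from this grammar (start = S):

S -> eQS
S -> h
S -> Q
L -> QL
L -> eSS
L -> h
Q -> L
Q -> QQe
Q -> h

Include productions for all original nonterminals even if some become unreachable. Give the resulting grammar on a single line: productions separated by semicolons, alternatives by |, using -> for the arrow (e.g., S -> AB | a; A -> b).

S -> h | QL | QQe | eQS | eSS; L -> h | QL | eSS; Q -> h | QL | QQe | eSS

Unit productions: Q->L, S->Q.
Unit pairs (A ⇒* B via units): (Q,L), (S,L), (S,Q).
S: inherits non-unit rules of {L, Q, S} → QL | QQe | eQS | eSS | h.
L: inherits non-unit rules of {L} → QL | eSS | h.
Q: inherits non-unit rules of {L, Q} → QL | QQe | eSS | h.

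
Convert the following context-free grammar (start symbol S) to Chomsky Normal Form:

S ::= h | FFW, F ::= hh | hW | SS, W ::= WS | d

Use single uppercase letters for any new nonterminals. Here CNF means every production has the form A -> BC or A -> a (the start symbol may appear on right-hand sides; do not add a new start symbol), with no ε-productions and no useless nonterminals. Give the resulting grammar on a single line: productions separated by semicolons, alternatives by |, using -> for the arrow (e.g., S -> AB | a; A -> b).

No ε-productions.
No unit productions to eliminate.
TERM: introduce A -> h and substitute in every rule of length ≥2.
BIN: S -> FFW becomes S -> FB, B -> FW.

S -> h | FB; A -> h; B -> FW; F -> AA | AW | SS; W -> d | WS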